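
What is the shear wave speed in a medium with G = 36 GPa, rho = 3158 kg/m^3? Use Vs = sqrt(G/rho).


Convert G to Pa: G = 36e9 Pa
Compute G/rho = 36e9 / 3158 = 11399620.0127
Vs = sqrt(11399620.0127) = 3376.33 m/s

3376.33


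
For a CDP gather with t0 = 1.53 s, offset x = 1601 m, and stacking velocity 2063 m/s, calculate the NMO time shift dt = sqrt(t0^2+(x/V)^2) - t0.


x/Vnmo = 1601/2063 = 0.776054
(x/Vnmo)^2 = 0.60226
t0^2 = 2.3409
sqrt(2.3409 + 0.60226) = 1.715564
dt = 1.715564 - 1.53 = 0.185564

0.185564


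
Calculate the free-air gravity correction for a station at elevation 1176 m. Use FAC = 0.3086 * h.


FAC = 0.3086 * h
= 0.3086 * 1176
= 362.9136 mGal

362.9136


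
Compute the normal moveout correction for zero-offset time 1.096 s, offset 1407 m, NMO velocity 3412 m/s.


x/Vnmo = 1407/3412 = 0.412368
(x/Vnmo)^2 = 0.170047
t0^2 = 1.201216
sqrt(1.201216 + 0.170047) = 1.17101
dt = 1.17101 - 1.096 = 0.07501

0.07501


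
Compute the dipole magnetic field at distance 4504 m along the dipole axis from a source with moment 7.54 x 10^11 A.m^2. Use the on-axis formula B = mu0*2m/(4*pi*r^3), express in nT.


m = 7.54 x 10^11 = 754000000000 A.m^2
2m = 1508000000000 A.m^2
r^3 = 4504^3 = 91368216064
B = (4pi*10^-7) * 1508000000000 / (4*pi * 91368216064) * 1e9
= 1895008.688645 / 1148166865433.07 * 1e9
= 1650.4645 nT

1650.4645


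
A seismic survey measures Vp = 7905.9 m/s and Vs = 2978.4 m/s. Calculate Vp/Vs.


Vp/Vs = 7905.9 / 2978.4
= 2.6544

2.6544


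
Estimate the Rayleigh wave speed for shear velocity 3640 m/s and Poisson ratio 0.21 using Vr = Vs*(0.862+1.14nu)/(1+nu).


Numerator factor = 0.862 + 1.14*0.21 = 1.1014
Denominator = 1 + 0.21 = 1.21
Vr = 3640 * 1.1014 / 1.21 = 3313.3 m/s

3313.3


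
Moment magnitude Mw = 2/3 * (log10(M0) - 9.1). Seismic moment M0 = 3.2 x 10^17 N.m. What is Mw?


log10(M0) = log10(3.2 x 10^17) = 17.5051
Mw = 2/3 * (17.5051 - 9.1)
= 2/3 * 8.4051
= 5.6

5.6


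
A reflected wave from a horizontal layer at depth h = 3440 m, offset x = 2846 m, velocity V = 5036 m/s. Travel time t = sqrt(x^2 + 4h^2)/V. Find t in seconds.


x^2 + 4h^2 = 2846^2 + 4*3440^2 = 8099716 + 47334400 = 55434116
sqrt(55434116) = 7445.4091
t = 7445.4091 / 5036 = 1.4784 s

1.4784


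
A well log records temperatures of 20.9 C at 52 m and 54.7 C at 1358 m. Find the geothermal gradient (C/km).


dT = 54.7 - 20.9 = 33.8 C
dz = 1358 - 52 = 1306 m
gradient = dT/dz * 1000 = 33.8/1306 * 1000 = 25.8806 C/km

25.8806


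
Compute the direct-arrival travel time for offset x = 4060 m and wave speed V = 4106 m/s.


t = x / V
= 4060 / 4106
= 0.9888 s

0.9888


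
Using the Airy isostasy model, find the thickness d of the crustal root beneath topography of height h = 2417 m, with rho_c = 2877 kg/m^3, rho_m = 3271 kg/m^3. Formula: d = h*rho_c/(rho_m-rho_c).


rho_m - rho_c = 3271 - 2877 = 394
d = 2417 * 2877 / 394
= 6953709 / 394
= 17649.01 m

17649.01


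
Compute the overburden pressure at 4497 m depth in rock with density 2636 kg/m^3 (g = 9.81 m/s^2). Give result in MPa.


P = rho * g * z / 1e6
= 2636 * 9.81 * 4497 / 1e6
= 116288642.52 / 1e6
= 116.2886 MPa

116.2886


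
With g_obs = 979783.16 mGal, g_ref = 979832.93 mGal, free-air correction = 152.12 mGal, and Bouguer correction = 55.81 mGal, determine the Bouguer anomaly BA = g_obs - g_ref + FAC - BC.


BA = g_obs - g_ref + FAC - BC
= 979783.16 - 979832.93 + 152.12 - 55.81
= 46.54 mGal

46.54


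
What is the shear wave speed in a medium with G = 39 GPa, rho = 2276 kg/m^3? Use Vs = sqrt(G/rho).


Convert G to Pa: G = 39e9 Pa
Compute G/rho = 39e9 / 2276 = 17135325.1318
Vs = sqrt(17135325.1318) = 4139.48 m/s

4139.48


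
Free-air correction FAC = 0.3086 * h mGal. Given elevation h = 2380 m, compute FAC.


FAC = 0.3086 * h
= 0.3086 * 2380
= 734.468 mGal

734.468


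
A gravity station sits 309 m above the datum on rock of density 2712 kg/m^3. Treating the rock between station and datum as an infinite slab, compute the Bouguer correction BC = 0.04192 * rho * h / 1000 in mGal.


BC = 0.04192 * rho * h / 1000
= 0.04192 * 2712 * 309 / 1000
= 35.1293 mGal

35.1293


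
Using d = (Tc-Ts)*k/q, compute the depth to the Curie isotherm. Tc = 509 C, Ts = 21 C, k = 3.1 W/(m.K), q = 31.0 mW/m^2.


T_Curie - T_surf = 509 - 21 = 488 C
Convert q to W/m^2: 31.0 mW/m^2 = 0.031 W/m^2
d = 488 * 3.1 / 0.031 = 48800.0 m

48800.0


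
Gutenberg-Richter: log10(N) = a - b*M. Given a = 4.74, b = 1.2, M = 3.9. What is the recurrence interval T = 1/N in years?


log10(N) = 4.74 - 1.2*3.9 = 0.06
N = 10^0.06 = 1.148154
T = 1/N = 1/1.148154 = 0.871 years

0.871


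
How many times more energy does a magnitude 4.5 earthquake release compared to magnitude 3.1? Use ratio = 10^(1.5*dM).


M2 - M1 = 4.5 - 3.1 = 1.4
1.5 * 1.4 = 2.1
ratio = 10^2.1 = 125.89

125.89


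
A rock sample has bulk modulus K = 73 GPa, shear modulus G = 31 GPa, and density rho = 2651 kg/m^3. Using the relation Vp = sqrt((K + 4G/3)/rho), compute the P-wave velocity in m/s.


First compute the effective modulus:
K + 4G/3 = 73e9 + 4*31e9/3 = 114333333333.33 Pa
Then divide by density:
114333333333.33 / 2651 = 43128379.228 Pa/(kg/m^3)
Take the square root:
Vp = sqrt(43128379.228) = 6567.22 m/s

6567.22


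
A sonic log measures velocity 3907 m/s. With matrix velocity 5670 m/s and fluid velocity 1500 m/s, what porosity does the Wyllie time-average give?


1/V - 1/Vm = 1/3907 - 1/5670 = 7.958e-05
1/Vf - 1/Vm = 1/1500 - 1/5670 = 0.0004903
phi = 7.958e-05 / 0.0004903 = 0.1623

0.1623


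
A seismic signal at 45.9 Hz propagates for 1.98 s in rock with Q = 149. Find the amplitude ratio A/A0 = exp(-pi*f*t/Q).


pi*f*t/Q = pi*45.9*1.98/149 = 1.916203
A/A0 = exp(-1.916203) = 0.147165

0.147165


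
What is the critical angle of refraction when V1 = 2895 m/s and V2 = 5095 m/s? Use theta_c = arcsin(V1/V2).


V1/V2 = 2895/5095 = 0.568204
theta_c = arcsin(0.568204) = 34.6251 degrees

34.6251


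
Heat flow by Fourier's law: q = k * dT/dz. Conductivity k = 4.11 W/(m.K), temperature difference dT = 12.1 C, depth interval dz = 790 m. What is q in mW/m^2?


q = k * dT / dz * 1000
= 4.11 * 12.1 / 790 * 1000
= 0.062951 * 1000
= 62.9506 mW/m^2

62.9506


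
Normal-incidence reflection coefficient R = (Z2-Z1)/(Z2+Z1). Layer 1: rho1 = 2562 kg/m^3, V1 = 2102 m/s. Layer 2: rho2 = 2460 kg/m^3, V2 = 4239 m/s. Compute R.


Z1 = 2562 * 2102 = 5385324
Z2 = 2460 * 4239 = 10427940
R = (10427940 - 5385324) / (10427940 + 5385324) = 5042616 / 15813264 = 0.3189

0.3189


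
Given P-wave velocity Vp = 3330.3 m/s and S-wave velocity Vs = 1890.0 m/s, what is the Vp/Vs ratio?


Vp/Vs = 3330.3 / 1890.0
= 1.7621

1.7621


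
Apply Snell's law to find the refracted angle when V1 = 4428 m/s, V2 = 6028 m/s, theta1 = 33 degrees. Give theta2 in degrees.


sin(theta1) = sin(33 deg) = 0.544639
sin(theta2) = V2/V1 * sin(theta1) = 6028/4428 * 0.544639 = 0.741437
theta2 = arcsin(0.741437) = 47.854 degrees

47.854


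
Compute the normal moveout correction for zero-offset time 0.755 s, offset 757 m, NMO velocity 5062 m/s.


x/Vnmo = 757/5062 = 0.149546
(x/Vnmo)^2 = 0.022364
t0^2 = 0.570025
sqrt(0.570025 + 0.022364) = 0.769668
dt = 0.769668 - 0.755 = 0.014668

0.014668


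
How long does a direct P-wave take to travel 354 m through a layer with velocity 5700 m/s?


t = x / V
= 354 / 5700
= 0.0621 s

0.0621


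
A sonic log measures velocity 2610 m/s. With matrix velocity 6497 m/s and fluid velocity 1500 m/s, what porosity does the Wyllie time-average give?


1/V - 1/Vm = 1/2610 - 1/6497 = 0.00022922
1/Vf - 1/Vm = 1/1500 - 1/6497 = 0.00051275
phi = 0.00022922 / 0.00051275 = 0.447

0.447


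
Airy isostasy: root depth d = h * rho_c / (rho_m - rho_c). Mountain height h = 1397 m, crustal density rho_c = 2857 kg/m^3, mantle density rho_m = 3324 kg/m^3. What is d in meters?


rho_m - rho_c = 3324 - 2857 = 467
d = 1397 * 2857 / 467
= 3991229 / 467
= 8546.53 m

8546.53


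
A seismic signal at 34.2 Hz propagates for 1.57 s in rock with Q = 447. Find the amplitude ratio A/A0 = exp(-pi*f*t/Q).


pi*f*t/Q = pi*34.2*1.57/447 = 0.377371
A/A0 = exp(-0.377371) = 0.685662

0.685662


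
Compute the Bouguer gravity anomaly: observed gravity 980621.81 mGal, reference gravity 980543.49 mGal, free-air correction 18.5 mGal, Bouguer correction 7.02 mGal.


BA = g_obs - g_ref + FAC - BC
= 980621.81 - 980543.49 + 18.5 - 7.02
= 89.8 mGal

89.8


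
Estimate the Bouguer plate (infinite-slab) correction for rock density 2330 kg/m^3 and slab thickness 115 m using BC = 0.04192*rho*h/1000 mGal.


BC = 0.04192 * rho * h / 1000
= 0.04192 * 2330 * 115 / 1000
= 11.2325 mGal

11.2325


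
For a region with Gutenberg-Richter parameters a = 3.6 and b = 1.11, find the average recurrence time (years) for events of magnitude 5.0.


log10(N) = 3.6 - 1.11*5.0 = -1.95
N = 10^-1.95 = 0.01122
T = 1/N = 1/0.01122 = 89.1251 years

89.1251


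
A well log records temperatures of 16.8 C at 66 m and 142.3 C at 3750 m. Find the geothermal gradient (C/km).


dT = 142.3 - 16.8 = 125.5 C
dz = 3750 - 66 = 3684 m
gradient = dT/dz * 1000 = 125.5/3684 * 1000 = 34.0662 C/km

34.0662


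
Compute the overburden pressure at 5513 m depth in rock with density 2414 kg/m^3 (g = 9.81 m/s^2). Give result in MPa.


P = rho * g * z / 1e6
= 2414 * 9.81 * 5513 / 1e6
= 130555227.42 / 1e6
= 130.5552 MPa

130.5552


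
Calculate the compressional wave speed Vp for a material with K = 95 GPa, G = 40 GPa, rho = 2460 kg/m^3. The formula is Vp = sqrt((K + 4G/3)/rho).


First compute the effective modulus:
K + 4G/3 = 95e9 + 4*40e9/3 = 148333333333.33 Pa
Then divide by density:
148333333333.33 / 2460 = 60298102.981 Pa/(kg/m^3)
Take the square root:
Vp = sqrt(60298102.981) = 7765.19 m/s

7765.19


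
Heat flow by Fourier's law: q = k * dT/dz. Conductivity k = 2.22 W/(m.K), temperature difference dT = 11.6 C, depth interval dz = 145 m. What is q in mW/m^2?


q = k * dT / dz * 1000
= 2.22 * 11.6 / 145 * 1000
= 0.1776 * 1000
= 177.6 mW/m^2

177.6


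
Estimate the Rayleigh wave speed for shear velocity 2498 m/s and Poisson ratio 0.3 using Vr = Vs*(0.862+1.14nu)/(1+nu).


Numerator factor = 0.862 + 1.14*0.3 = 1.204
Denominator = 1 + 0.3 = 1.3
Vr = 2498 * 1.204 / 1.3 = 2313.53 m/s

2313.53


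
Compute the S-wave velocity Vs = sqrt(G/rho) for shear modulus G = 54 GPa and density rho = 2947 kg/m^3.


Convert G to Pa: G = 54e9 Pa
Compute G/rho = 54e9 / 2947 = 18323719.0363
Vs = sqrt(18323719.0363) = 4280.62 m/s

4280.62


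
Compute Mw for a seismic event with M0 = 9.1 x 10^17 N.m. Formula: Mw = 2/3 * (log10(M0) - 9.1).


log10(M0) = log10(9.1 x 10^17) = 17.959
Mw = 2/3 * (17.959 - 9.1)
= 2/3 * 8.859
= 5.91

5.91


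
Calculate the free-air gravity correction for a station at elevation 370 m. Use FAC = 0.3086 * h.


FAC = 0.3086 * h
= 0.3086 * 370
= 114.182 mGal

114.182


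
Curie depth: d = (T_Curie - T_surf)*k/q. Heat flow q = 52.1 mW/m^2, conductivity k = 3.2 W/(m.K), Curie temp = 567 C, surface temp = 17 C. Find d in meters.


T_Curie - T_surf = 567 - 17 = 550 C
Convert q to W/m^2: 52.1 mW/m^2 = 0.0521 W/m^2
d = 550 * 3.2 / 0.0521 = 33781.19 m

33781.19


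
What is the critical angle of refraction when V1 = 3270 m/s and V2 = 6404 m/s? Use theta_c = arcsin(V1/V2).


V1/V2 = 3270/6404 = 0.510618
theta_c = arcsin(0.510618) = 30.705 degrees

30.705


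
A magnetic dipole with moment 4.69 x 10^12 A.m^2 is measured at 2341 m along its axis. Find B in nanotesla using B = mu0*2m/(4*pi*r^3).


m = 4.69 x 10^12 = 4690000000000 A.m^2
2m = 9380000000000 A.m^2
r^3 = 2341^3 = 12829337821
B = (4pi*10^-7) * 9380000000000 / (4*pi * 12829337821) * 1e9
= 11787255.636269 / 161218213795.5 * 1e9
= 73113.6722 nT

73113.6722


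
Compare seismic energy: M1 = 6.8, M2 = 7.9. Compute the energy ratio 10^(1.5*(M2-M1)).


M2 - M1 = 7.9 - 6.8 = 1.1
1.5 * 1.1 = 1.65
ratio = 10^1.65 = 44.67

44.67


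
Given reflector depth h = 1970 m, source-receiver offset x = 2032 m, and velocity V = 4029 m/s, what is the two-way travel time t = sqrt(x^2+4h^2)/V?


x^2 + 4h^2 = 2032^2 + 4*1970^2 = 4129024 + 15523600 = 19652624
sqrt(19652624) = 4433.128
t = 4433.128 / 4029 = 1.1003 s

1.1003


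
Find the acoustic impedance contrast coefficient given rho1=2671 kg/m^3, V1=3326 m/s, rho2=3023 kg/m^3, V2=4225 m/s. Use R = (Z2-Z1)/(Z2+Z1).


Z1 = 2671 * 3326 = 8883746
Z2 = 3023 * 4225 = 12772175
R = (12772175 - 8883746) / (12772175 + 8883746) = 3888429 / 21655921 = 0.1796

0.1796


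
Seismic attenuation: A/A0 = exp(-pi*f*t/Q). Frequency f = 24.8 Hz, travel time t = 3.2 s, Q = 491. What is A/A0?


pi*f*t/Q = pi*24.8*3.2/491 = 0.507774
A/A0 = exp(-0.507774) = 0.601834

0.601834


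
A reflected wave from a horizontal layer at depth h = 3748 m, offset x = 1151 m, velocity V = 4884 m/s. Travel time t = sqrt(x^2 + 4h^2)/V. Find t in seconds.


x^2 + 4h^2 = 1151^2 + 4*3748^2 = 1324801 + 56190016 = 57514817
sqrt(57514817) = 7583.8524
t = 7583.8524 / 4884 = 1.5528 s

1.5528


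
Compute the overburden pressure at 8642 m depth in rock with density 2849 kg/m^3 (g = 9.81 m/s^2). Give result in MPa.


P = rho * g * z / 1e6
= 2849 * 9.81 * 8642 / 1e6
= 241532578.98 / 1e6
= 241.5326 MPa

241.5326


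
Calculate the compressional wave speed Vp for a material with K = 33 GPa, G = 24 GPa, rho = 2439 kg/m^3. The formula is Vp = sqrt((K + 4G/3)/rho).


First compute the effective modulus:
K + 4G/3 = 33e9 + 4*24e9/3 = 65000000000.0 Pa
Then divide by density:
65000000000.0 / 2439 = 26650266.5027 Pa/(kg/m^3)
Take the square root:
Vp = sqrt(26650266.5027) = 5162.39 m/s

5162.39


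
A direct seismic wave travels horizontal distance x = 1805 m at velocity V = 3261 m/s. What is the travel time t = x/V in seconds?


t = x / V
= 1805 / 3261
= 0.5535 s

0.5535


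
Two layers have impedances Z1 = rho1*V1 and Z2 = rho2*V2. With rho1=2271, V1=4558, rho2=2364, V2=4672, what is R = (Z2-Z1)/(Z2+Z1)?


Z1 = 2271 * 4558 = 10351218
Z2 = 2364 * 4672 = 11044608
R = (11044608 - 10351218) / (11044608 + 10351218) = 693390 / 21395826 = 0.0324

0.0324


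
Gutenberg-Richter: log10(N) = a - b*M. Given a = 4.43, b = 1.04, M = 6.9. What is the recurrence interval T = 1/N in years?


log10(N) = 4.43 - 1.04*6.9 = -2.746
N = 10^-2.746 = 0.001795
T = 1/N = 1/0.001795 = 557.1857 years

557.1857


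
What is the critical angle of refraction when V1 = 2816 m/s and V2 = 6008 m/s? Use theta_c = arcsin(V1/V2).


V1/V2 = 2816/6008 = 0.468708
theta_c = arcsin(0.468708) = 27.9505 degrees

27.9505


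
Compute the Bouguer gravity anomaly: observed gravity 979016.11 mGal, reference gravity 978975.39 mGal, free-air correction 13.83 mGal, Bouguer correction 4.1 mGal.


BA = g_obs - g_ref + FAC - BC
= 979016.11 - 978975.39 + 13.83 - 4.1
= 50.45 mGal

50.45


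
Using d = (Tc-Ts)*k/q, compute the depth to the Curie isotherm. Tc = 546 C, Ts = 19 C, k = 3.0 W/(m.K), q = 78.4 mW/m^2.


T_Curie - T_surf = 546 - 19 = 527 C
Convert q to W/m^2: 78.4 mW/m^2 = 0.0784 W/m^2
d = 527 * 3.0 / 0.0784 = 20165.82 m

20165.82


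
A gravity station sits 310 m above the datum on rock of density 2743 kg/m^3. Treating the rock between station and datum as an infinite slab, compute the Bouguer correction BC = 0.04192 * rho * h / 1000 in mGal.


BC = 0.04192 * rho * h / 1000
= 0.04192 * 2743 * 310 / 1000
= 35.6458 mGal

35.6458


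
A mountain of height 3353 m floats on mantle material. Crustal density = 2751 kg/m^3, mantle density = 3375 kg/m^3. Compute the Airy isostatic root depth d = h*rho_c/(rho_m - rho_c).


rho_m - rho_c = 3375 - 2751 = 624
d = 3353 * 2751 / 624
= 9224103 / 624
= 14782.22 m

14782.22


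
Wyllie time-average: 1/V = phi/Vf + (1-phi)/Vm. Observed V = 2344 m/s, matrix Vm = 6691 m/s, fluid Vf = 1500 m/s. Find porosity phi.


1/V - 1/Vm = 1/2344 - 1/6691 = 0.00027717
1/Vf - 1/Vm = 1/1500 - 1/6691 = 0.00051721
phi = 0.00027717 / 0.00051721 = 0.5359

0.5359


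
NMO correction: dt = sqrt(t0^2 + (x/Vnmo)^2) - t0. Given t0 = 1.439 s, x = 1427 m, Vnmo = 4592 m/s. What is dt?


x/Vnmo = 1427/4592 = 0.310758
(x/Vnmo)^2 = 0.09657
t0^2 = 2.070721
sqrt(2.070721 + 0.09657) = 1.472172
dt = 1.472172 - 1.439 = 0.033172

0.033172


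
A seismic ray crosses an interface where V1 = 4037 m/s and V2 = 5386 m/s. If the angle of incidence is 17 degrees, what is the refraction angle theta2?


sin(theta1) = sin(17 deg) = 0.292372
sin(theta2) = V2/V1 * sin(theta1) = 5386/4037 * 0.292372 = 0.39007
theta2 = arcsin(0.39007) = 22.9589 degrees

22.9589


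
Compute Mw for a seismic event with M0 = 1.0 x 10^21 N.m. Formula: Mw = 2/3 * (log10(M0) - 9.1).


log10(M0) = log10(1.0 x 10^21) = 21.0
Mw = 2/3 * (21.0 - 9.1)
= 2/3 * 11.9
= 7.93

7.93


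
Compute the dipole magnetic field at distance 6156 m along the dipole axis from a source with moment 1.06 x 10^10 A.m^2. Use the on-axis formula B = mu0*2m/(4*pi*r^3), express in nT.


m = 1.06 x 10^10 = 10600000000 A.m^2
2m = 21200000000 A.m^2
r^3 = 6156^3 = 233289844416
B = (4pi*10^-7) * 21200000000 / (4*pi * 233289844416) * 1e9
= 26640.705702 / 2931606645497.65 * 1e9
= 9.0874 nT

9.0874


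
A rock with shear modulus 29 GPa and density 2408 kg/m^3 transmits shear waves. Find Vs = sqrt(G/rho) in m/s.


Convert G to Pa: G = 29e9 Pa
Compute G/rho = 29e9 / 2408 = 12043189.3688
Vs = sqrt(12043189.3688) = 3470.33 m/s

3470.33


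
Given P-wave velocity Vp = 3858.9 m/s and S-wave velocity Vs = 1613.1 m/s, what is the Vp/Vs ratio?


Vp/Vs = 3858.9 / 1613.1
= 2.3922

2.3922


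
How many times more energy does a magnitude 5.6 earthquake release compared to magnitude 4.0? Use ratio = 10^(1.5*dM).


M2 - M1 = 5.6 - 4.0 = 1.6
1.5 * 1.6 = 2.4
ratio = 10^2.4 = 251.19

251.19


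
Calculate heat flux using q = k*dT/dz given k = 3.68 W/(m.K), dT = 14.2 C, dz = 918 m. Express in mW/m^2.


q = k * dT / dz * 1000
= 3.68 * 14.2 / 918 * 1000
= 0.056924 * 1000
= 56.9237 mW/m^2

56.9237


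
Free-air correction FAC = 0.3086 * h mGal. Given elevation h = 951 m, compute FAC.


FAC = 0.3086 * h
= 0.3086 * 951
= 293.4786 mGal

293.4786


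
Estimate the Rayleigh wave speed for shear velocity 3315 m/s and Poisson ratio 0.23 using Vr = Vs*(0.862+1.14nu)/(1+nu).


Numerator factor = 0.862 + 1.14*0.23 = 1.1242
Denominator = 1 + 0.23 = 1.23
Vr = 3315 * 1.1242 / 1.23 = 3029.86 m/s

3029.86


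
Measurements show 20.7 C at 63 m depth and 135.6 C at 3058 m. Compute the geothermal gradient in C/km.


dT = 135.6 - 20.7 = 114.9 C
dz = 3058 - 63 = 2995 m
gradient = dT/dz * 1000 = 114.9/2995 * 1000 = 38.3639 C/km

38.3639


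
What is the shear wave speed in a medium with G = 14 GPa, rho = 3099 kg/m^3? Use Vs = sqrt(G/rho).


Convert G to Pa: G = 14e9 Pa
Compute G/rho = 14e9 / 3099 = 4517586.3182
Vs = sqrt(4517586.3182) = 2125.46 m/s

2125.46


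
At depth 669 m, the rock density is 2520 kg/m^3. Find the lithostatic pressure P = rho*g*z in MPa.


P = rho * g * z / 1e6
= 2520 * 9.81 * 669 / 1e6
= 16538482.8 / 1e6
= 16.5385 MPa

16.5385


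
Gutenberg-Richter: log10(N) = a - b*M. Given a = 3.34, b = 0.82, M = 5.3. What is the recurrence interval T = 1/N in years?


log10(N) = 3.34 - 0.82*5.3 = -1.006
N = 10^-1.006 = 0.098628
T = 1/N = 1/0.098628 = 10.1391 years

10.1391


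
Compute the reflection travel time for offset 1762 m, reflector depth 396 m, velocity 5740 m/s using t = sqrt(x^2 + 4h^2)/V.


x^2 + 4h^2 = 1762^2 + 4*396^2 = 3104644 + 627264 = 3731908
sqrt(3731908) = 1931.8147
t = 1931.8147 / 5740 = 0.3366 s

0.3366


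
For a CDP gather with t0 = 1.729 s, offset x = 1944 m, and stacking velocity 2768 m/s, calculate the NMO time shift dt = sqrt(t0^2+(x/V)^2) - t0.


x/Vnmo = 1944/2768 = 0.702312
(x/Vnmo)^2 = 0.493242
t0^2 = 2.989441
sqrt(2.989441 + 0.493242) = 1.866195
dt = 1.866195 - 1.729 = 0.137195

0.137195


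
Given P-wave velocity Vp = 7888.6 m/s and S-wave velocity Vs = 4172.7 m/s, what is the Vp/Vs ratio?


Vp/Vs = 7888.6 / 4172.7
= 1.8905

1.8905


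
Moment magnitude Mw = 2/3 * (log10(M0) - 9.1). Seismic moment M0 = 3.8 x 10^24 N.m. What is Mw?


log10(M0) = log10(3.8 x 10^24) = 24.5798
Mw = 2/3 * (24.5798 - 9.1)
= 2/3 * 15.4798
= 10.32

10.32


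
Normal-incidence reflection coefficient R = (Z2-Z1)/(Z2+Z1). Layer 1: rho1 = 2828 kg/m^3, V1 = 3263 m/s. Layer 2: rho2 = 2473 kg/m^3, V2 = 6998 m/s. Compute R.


Z1 = 2828 * 3263 = 9227764
Z2 = 2473 * 6998 = 17306054
R = (17306054 - 9227764) / (17306054 + 9227764) = 8078290 / 26533818 = 0.3045

0.3045


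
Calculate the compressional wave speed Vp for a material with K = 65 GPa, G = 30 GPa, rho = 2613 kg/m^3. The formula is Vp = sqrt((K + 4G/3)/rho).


First compute the effective modulus:
K + 4G/3 = 65e9 + 4*30e9/3 = 105000000000.0 Pa
Then divide by density:
105000000000.0 / 2613 = 40183696.9001 Pa/(kg/m^3)
Take the square root:
Vp = sqrt(40183696.9001) = 6339.06 m/s

6339.06


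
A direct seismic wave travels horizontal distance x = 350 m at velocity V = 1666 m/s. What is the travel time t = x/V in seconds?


t = x / V
= 350 / 1666
= 0.2101 s

0.2101


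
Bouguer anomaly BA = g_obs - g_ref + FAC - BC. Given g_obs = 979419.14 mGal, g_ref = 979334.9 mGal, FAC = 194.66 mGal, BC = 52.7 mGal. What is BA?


BA = g_obs - g_ref + FAC - BC
= 979419.14 - 979334.9 + 194.66 - 52.7
= 226.2 mGal

226.2


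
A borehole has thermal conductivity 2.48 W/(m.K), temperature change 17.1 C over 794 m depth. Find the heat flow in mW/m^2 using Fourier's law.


q = k * dT / dz * 1000
= 2.48 * 17.1 / 794 * 1000
= 0.053411 * 1000
= 53.4106 mW/m^2

53.4106


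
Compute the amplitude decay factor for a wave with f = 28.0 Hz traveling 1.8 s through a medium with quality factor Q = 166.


pi*f*t/Q = pi*28.0*1.8/166 = 0.953833
A/A0 = exp(-0.953833) = 0.385262

0.385262


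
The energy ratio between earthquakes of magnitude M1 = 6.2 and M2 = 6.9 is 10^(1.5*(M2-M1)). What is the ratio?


M2 - M1 = 6.9 - 6.2 = 0.7
1.5 * 0.7 = 1.05
ratio = 10^1.05 = 11.22

11.22


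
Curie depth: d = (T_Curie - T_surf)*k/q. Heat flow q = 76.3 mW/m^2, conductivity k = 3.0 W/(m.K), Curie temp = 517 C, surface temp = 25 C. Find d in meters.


T_Curie - T_surf = 517 - 25 = 492 C
Convert q to W/m^2: 76.3 mW/m^2 = 0.0763 W/m^2
d = 492 * 3.0 / 0.0763 = 19344.69 m

19344.69


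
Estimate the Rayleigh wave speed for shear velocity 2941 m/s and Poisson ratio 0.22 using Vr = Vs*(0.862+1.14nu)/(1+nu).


Numerator factor = 0.862 + 1.14*0.22 = 1.1128
Denominator = 1 + 0.22 = 1.22
Vr = 2941 * 1.1128 / 1.22 = 2682.58 m/s

2682.58


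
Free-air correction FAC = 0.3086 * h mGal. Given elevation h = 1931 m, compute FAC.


FAC = 0.3086 * h
= 0.3086 * 1931
= 595.9066 mGal

595.9066


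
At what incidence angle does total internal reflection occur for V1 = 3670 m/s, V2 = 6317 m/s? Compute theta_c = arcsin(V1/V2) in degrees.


V1/V2 = 3670/6317 = 0.580972
theta_c = arcsin(0.580972) = 35.5189 degrees

35.5189


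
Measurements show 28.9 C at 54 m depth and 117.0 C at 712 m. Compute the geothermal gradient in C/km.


dT = 117.0 - 28.9 = 88.1 C
dz = 712 - 54 = 658 m
gradient = dT/dz * 1000 = 88.1/658 * 1000 = 133.8906 C/km

133.8906


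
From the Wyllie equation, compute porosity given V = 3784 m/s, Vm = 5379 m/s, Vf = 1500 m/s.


1/V - 1/Vm = 1/3784 - 1/5379 = 7.836e-05
1/Vf - 1/Vm = 1/1500 - 1/5379 = 0.00048076
phi = 7.836e-05 / 0.00048076 = 0.163

0.163


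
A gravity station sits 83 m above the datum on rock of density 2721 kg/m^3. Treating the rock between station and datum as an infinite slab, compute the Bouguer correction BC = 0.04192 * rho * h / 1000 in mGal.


BC = 0.04192 * rho * h / 1000
= 0.04192 * 2721 * 83 / 1000
= 9.4673 mGal

9.4673


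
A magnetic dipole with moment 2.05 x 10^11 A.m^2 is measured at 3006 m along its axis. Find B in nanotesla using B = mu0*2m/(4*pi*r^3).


m = 2.05 x 10^11 = 205000000000 A.m^2
2m = 410000000000 A.m^2
r^3 = 3006^3 = 27162324216
B = (4pi*10^-7) * 410000000000 / (4*pi * 27162324216) * 1e9
= 515221.195189 / 341331832845.64 * 1e9
= 1509.4437 nT

1509.4437


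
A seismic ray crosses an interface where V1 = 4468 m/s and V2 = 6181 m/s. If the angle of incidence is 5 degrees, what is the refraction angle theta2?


sin(theta1) = sin(5 deg) = 0.087156
sin(theta2) = V2/V1 * sin(theta1) = 6181/4468 * 0.087156 = 0.120571
theta2 = arcsin(0.120571) = 6.925 degrees

6.925


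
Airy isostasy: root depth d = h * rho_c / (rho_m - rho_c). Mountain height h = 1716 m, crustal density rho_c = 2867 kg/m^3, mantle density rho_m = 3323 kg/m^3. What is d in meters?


rho_m - rho_c = 3323 - 2867 = 456
d = 1716 * 2867 / 456
= 4919772 / 456
= 10788.97 m

10788.97


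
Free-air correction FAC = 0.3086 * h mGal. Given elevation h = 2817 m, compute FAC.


FAC = 0.3086 * h
= 0.3086 * 2817
= 869.3262 mGal

869.3262


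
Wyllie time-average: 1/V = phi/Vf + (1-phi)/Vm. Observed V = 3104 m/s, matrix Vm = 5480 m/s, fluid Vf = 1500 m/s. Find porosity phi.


1/V - 1/Vm = 1/3104 - 1/5480 = 0.00013968
1/Vf - 1/Vm = 1/1500 - 1/5480 = 0.00048418
phi = 0.00013968 / 0.00048418 = 0.2885

0.2885


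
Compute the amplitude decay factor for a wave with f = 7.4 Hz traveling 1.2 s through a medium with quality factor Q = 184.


pi*f*t/Q = pi*7.4*1.2/184 = 0.151616
A/A0 = exp(-0.151616) = 0.859318

0.859318


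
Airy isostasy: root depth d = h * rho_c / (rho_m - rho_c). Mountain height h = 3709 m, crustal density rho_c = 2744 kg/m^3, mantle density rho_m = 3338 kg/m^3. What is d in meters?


rho_m - rho_c = 3338 - 2744 = 594
d = 3709 * 2744 / 594
= 10177496 / 594
= 17133.83 m

17133.83


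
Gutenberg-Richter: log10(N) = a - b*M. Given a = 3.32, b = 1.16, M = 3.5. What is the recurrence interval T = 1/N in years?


log10(N) = 3.32 - 1.16*3.5 = -0.74
N = 10^-0.74 = 0.18197
T = 1/N = 1/0.18197 = 5.4954 years

5.4954


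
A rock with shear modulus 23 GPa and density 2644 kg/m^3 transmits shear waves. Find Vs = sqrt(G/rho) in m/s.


Convert G to Pa: G = 23e9 Pa
Compute G/rho = 23e9 / 2644 = 8698940.9985
Vs = sqrt(8698940.9985) = 2949.4 m/s

2949.4


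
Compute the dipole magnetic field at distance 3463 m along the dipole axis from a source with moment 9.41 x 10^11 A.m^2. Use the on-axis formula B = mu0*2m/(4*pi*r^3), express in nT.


m = 9.41 x 10^11 = 941000000000 A.m^2
2m = 1882000000000 A.m^2
r^3 = 3463^3 = 41529573847
B = (4pi*10^-7) * 1882000000000 / (4*pi * 41529573847) * 1e9
= 2364990.949622 / 521876016417.8 * 1e9
= 4531.7104 nT

4531.7104


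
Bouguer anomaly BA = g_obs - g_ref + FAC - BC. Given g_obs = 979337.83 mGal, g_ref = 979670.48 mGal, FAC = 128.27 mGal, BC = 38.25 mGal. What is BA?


BA = g_obs - g_ref + FAC - BC
= 979337.83 - 979670.48 + 128.27 - 38.25
= -242.63 mGal

-242.63


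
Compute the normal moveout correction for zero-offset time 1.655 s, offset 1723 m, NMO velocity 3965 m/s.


x/Vnmo = 1723/3965 = 0.434552
(x/Vnmo)^2 = 0.188836
t0^2 = 2.739025
sqrt(2.739025 + 0.188836) = 1.711099
dt = 1.711099 - 1.655 = 0.056099

0.056099


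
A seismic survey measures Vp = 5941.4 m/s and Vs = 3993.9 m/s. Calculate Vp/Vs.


Vp/Vs = 5941.4 / 3993.9
= 1.4876

1.4876


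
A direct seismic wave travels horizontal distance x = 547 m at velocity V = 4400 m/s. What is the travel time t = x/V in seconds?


t = x / V
= 547 / 4400
= 0.1243 s

0.1243


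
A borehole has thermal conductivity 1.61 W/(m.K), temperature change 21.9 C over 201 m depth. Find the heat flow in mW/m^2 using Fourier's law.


q = k * dT / dz * 1000
= 1.61 * 21.9 / 201 * 1000
= 0.175418 * 1000
= 175.4179 mW/m^2

175.4179


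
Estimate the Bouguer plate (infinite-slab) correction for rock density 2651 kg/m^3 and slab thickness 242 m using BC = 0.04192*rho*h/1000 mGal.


BC = 0.04192 * rho * h / 1000
= 0.04192 * 2651 * 242 / 1000
= 26.8934 mGal

26.8934


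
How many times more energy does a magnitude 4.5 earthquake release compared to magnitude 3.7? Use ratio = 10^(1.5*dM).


M2 - M1 = 4.5 - 3.7 = 0.8
1.5 * 0.8 = 1.2
ratio = 10^1.2 = 15.85

15.85


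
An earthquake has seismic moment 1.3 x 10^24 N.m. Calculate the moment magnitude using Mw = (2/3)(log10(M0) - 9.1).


log10(M0) = log10(1.3 x 10^24) = 24.1139
Mw = 2/3 * (24.1139 - 9.1)
= 2/3 * 15.0139
= 10.01

10.01


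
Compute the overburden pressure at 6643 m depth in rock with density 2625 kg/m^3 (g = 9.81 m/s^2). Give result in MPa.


P = rho * g * z / 1e6
= 2625 * 9.81 * 6643 / 1e6
= 171065553.75 / 1e6
= 171.0656 MPa

171.0656


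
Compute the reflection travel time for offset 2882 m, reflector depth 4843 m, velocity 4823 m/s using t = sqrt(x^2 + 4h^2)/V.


x^2 + 4h^2 = 2882^2 + 4*4843^2 = 8305924 + 93818596 = 102124520
sqrt(102124520) = 10105.6677
t = 10105.6677 / 4823 = 2.0953 s

2.0953


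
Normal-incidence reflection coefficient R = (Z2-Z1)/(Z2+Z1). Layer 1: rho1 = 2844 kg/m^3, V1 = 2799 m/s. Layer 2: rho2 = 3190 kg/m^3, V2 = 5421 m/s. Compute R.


Z1 = 2844 * 2799 = 7960356
Z2 = 3190 * 5421 = 17292990
R = (17292990 - 7960356) / (17292990 + 7960356) = 9332634 / 25253346 = 0.3696

0.3696


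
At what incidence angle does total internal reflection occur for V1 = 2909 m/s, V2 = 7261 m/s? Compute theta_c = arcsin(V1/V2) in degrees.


V1/V2 = 2909/7261 = 0.400634
theta_c = arcsin(0.400634) = 23.6178 degrees

23.6178


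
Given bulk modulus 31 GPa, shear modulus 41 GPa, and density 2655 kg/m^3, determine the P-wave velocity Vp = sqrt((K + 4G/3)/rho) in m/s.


First compute the effective modulus:
K + 4G/3 = 31e9 + 4*41e9/3 = 85666666666.67 Pa
Then divide by density:
85666666666.67 / 2655 = 32266164.4696 Pa/(kg/m^3)
Take the square root:
Vp = sqrt(32266164.4696) = 5680.33 m/s

5680.33


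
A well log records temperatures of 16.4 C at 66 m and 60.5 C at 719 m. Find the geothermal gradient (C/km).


dT = 60.5 - 16.4 = 44.1 C
dz = 719 - 66 = 653 m
gradient = dT/dz * 1000 = 44.1/653 * 1000 = 67.5345 C/km

67.5345


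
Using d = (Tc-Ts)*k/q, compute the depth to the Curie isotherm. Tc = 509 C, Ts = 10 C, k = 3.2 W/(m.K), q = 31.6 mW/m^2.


T_Curie - T_surf = 509 - 10 = 499 C
Convert q to W/m^2: 31.6 mW/m^2 = 0.0316 W/m^2
d = 499 * 3.2 / 0.0316 = 50531.65 m

50531.65


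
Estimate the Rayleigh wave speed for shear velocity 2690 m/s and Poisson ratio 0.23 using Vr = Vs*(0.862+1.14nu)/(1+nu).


Numerator factor = 0.862 + 1.14*0.23 = 1.1242
Denominator = 1 + 0.23 = 1.23
Vr = 2690 * 1.1242 / 1.23 = 2458.62 m/s

2458.62


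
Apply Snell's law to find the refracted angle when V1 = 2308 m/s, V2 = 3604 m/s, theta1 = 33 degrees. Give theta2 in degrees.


sin(theta1) = sin(33 deg) = 0.544639
sin(theta2) = V2/V1 * sin(theta1) = 3604/2308 * 0.544639 = 0.850468
theta2 = arcsin(0.850468) = 58.2626 degrees

58.2626


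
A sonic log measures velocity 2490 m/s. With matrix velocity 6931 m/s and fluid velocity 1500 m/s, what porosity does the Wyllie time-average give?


1/V - 1/Vm = 1/2490 - 1/6931 = 0.00025733
1/Vf - 1/Vm = 1/1500 - 1/6931 = 0.00052239
phi = 0.00025733 / 0.00052239 = 0.4926

0.4926


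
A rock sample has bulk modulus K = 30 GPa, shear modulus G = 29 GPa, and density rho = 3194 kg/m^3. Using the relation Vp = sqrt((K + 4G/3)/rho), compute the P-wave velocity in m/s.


First compute the effective modulus:
K + 4G/3 = 30e9 + 4*29e9/3 = 68666666666.67 Pa
Then divide by density:
68666666666.67 / 3194 = 21498643.2895 Pa/(kg/m^3)
Take the square root:
Vp = sqrt(21498643.2895) = 4636.66 m/s

4636.66


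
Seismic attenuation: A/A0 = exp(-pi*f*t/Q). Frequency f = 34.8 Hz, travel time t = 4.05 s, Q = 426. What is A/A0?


pi*f*t/Q = pi*34.8*4.05/426 = 1.03938
A/A0 = exp(-1.03938) = 0.353674

0.353674


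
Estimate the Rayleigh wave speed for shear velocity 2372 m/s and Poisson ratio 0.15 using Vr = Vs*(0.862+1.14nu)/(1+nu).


Numerator factor = 0.862 + 1.14*0.15 = 1.033
Denominator = 1 + 0.15 = 1.15
Vr = 2372 * 1.033 / 1.15 = 2130.67 m/s

2130.67


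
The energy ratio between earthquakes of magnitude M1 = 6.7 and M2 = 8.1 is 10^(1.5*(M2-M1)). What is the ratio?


M2 - M1 = 8.1 - 6.7 = 1.4
1.5 * 1.4 = 2.1
ratio = 10^2.1 = 125.89

125.89


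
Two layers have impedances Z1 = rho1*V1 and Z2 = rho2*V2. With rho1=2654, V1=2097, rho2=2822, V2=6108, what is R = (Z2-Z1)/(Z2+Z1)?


Z1 = 2654 * 2097 = 5565438
Z2 = 2822 * 6108 = 17236776
R = (17236776 - 5565438) / (17236776 + 5565438) = 11671338 / 22802214 = 0.5119

0.5119


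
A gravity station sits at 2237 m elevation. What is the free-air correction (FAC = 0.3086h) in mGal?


FAC = 0.3086 * h
= 0.3086 * 2237
= 690.3382 mGal

690.3382


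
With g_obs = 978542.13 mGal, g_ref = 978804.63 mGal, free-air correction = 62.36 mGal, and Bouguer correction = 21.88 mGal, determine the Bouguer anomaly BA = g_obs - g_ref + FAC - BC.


BA = g_obs - g_ref + FAC - BC
= 978542.13 - 978804.63 + 62.36 - 21.88
= -222.02 mGal

-222.02


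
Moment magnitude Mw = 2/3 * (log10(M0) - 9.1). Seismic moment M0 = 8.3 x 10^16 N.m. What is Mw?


log10(M0) = log10(8.3 x 10^16) = 16.9191
Mw = 2/3 * (16.9191 - 9.1)
= 2/3 * 7.8191
= 5.21

5.21


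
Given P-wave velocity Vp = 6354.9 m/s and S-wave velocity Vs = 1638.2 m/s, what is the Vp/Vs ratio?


Vp/Vs = 6354.9 / 1638.2
= 3.8792

3.8792


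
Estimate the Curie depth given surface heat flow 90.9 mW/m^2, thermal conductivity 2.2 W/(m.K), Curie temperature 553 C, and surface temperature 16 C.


T_Curie - T_surf = 553 - 16 = 537 C
Convert q to W/m^2: 90.9 mW/m^2 = 0.0909 W/m^2
d = 537 * 2.2 / 0.0909 = 12996.7 m

12996.7


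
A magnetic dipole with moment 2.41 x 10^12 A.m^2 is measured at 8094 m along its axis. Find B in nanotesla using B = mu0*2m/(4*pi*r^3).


m = 2.41 x 10^12 = 2410000000000 A.m^2
2m = 4820000000000 A.m^2
r^3 = 8094^3 = 530260894584
B = (4pi*10^-7) * 4820000000000 / (4*pi * 530260894584) * 1e9
= 6056990.636121 / 6663454923644.18 * 1e9
= 908.9865 nT

908.9865


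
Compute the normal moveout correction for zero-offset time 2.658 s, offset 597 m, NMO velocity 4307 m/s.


x/Vnmo = 597/4307 = 0.138612
(x/Vnmo)^2 = 0.019213
t0^2 = 7.064964
sqrt(7.064964 + 0.019213) = 2.661612
dt = 2.661612 - 2.658 = 0.003612

0.003612


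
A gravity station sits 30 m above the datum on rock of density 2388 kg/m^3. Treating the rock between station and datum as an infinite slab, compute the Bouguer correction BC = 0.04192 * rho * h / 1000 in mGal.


BC = 0.04192 * rho * h / 1000
= 0.04192 * 2388 * 30 / 1000
= 3.0031 mGal

3.0031


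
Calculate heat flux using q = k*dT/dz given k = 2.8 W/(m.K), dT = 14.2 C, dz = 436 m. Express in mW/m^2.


q = k * dT / dz * 1000
= 2.8 * 14.2 / 436 * 1000
= 0.091193 * 1000
= 91.1927 mW/m^2

91.1927


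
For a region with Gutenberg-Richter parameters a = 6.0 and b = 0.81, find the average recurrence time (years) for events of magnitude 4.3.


log10(N) = 6.0 - 0.81*4.3 = 2.517
N = 10^2.517 = 328.851631
T = 1/N = 1/328.851631 = 0.003 years

0.003


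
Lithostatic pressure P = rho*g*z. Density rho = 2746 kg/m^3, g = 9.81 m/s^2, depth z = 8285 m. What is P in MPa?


P = rho * g * z / 1e6
= 2746 * 9.81 * 8285 / 1e6
= 223183484.1 / 1e6
= 223.1835 MPa

223.1835


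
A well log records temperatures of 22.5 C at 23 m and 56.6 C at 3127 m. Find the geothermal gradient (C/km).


dT = 56.6 - 22.5 = 34.1 C
dz = 3127 - 23 = 3104 m
gradient = dT/dz * 1000 = 34.1/3104 * 1000 = 10.9858 C/km

10.9858


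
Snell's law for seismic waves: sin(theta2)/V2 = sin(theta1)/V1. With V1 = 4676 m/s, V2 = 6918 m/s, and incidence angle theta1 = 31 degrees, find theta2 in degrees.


sin(theta1) = sin(31 deg) = 0.515038
sin(theta2) = V2/V1 * sin(theta1) = 6918/4676 * 0.515038 = 0.761983
theta2 = arcsin(0.761983) = 49.6393 degrees

49.6393


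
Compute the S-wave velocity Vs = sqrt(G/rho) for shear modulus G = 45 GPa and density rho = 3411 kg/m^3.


Convert G to Pa: G = 45e9 Pa
Compute G/rho = 45e9 / 3411 = 13192612.1372
Vs = sqrt(13192612.1372) = 3632.16 m/s

3632.16


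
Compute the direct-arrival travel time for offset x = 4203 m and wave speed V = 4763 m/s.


t = x / V
= 4203 / 4763
= 0.8824 s

0.8824


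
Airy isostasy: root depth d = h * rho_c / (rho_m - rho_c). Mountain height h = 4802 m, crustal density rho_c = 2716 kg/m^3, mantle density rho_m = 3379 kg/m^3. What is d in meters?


rho_m - rho_c = 3379 - 2716 = 663
d = 4802 * 2716 / 663
= 13042232 / 663
= 19671.54 m

19671.54


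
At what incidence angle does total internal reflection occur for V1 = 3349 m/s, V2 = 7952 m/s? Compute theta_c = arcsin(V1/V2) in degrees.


V1/V2 = 3349/7952 = 0.421152
theta_c = arcsin(0.421152) = 24.9073 degrees

24.9073


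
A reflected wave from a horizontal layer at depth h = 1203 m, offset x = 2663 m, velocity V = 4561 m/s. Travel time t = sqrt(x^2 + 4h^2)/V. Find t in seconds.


x^2 + 4h^2 = 2663^2 + 4*1203^2 = 7091569 + 5788836 = 12880405
sqrt(12880405) = 3588.9281
t = 3588.9281 / 4561 = 0.7869 s

0.7869


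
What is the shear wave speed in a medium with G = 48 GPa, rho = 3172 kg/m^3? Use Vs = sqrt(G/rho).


Convert G to Pa: G = 48e9 Pa
Compute G/rho = 48e9 / 3172 = 15132408.575
Vs = sqrt(15132408.575) = 3890.04 m/s

3890.04


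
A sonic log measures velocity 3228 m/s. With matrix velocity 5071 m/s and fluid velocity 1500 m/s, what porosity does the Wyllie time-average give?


1/V - 1/Vm = 1/3228 - 1/5071 = 0.00011259
1/Vf - 1/Vm = 1/1500 - 1/5071 = 0.00046947
phi = 0.00011259 / 0.00046947 = 0.2398

0.2398


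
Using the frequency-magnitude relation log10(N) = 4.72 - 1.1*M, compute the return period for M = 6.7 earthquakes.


log10(N) = 4.72 - 1.1*6.7 = -2.65
N = 10^-2.65 = 0.002239
T = 1/N = 1/0.002239 = 446.6836 years

446.6836


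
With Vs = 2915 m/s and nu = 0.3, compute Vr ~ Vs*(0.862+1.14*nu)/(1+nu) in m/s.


Numerator factor = 0.862 + 1.14*0.3 = 1.204
Denominator = 1 + 0.3 = 1.3
Vr = 2915 * 1.204 / 1.3 = 2699.74 m/s

2699.74


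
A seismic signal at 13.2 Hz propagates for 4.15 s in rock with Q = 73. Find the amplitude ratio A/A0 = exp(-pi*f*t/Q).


pi*f*t/Q = pi*13.2*4.15/73 = 2.357486
A/A0 = exp(-2.357486) = 0.094658

0.094658


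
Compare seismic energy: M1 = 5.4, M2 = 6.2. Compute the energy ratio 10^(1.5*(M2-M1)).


M2 - M1 = 6.2 - 5.4 = 0.8
1.5 * 0.8 = 1.2
ratio = 10^1.2 = 15.85

15.85


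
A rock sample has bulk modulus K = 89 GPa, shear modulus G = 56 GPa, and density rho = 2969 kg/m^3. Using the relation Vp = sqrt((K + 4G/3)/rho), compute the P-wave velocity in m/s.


First compute the effective modulus:
K + 4G/3 = 89e9 + 4*56e9/3 = 163666666666.67 Pa
Then divide by density:
163666666666.67 / 2969 = 55125182.4408 Pa/(kg/m^3)
Take the square root:
Vp = sqrt(55125182.4408) = 7424.63 m/s

7424.63


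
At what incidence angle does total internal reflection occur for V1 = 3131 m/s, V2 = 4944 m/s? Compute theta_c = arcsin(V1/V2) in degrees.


V1/V2 = 3131/4944 = 0.633293
theta_c = arcsin(0.633293) = 39.2935 degrees

39.2935


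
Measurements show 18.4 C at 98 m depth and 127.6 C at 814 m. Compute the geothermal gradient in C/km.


dT = 127.6 - 18.4 = 109.2 C
dz = 814 - 98 = 716 m
gradient = dT/dz * 1000 = 109.2/716 * 1000 = 152.514 C/km

152.514


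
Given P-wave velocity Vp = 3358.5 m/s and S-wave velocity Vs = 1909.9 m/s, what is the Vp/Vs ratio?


Vp/Vs = 3358.5 / 1909.9
= 1.7585

1.7585


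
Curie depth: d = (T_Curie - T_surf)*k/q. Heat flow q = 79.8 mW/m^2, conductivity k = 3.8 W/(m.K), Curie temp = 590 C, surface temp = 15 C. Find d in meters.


T_Curie - T_surf = 590 - 15 = 575 C
Convert q to W/m^2: 79.8 mW/m^2 = 0.0798 W/m^2
d = 575 * 3.8 / 0.0798 = 27380.95 m

27380.95


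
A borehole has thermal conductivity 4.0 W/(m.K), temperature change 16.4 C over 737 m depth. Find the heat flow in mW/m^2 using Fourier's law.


q = k * dT / dz * 1000
= 4.0 * 16.4 / 737 * 1000
= 0.089009 * 1000
= 89.0095 mW/m^2

89.0095
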